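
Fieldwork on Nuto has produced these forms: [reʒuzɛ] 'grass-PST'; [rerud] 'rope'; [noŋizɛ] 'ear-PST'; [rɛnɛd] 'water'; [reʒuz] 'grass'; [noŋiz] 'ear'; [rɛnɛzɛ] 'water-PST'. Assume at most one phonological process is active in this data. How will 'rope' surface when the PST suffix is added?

[reruzɛ]

In [rɛnɛd] and [rɛnɛzɛ] the final segment of 'water' alternates: [d] ~ [z].
Compare 'grass', with invariant [z] in [reʒuz] and [reʒuzɛ]: an analysis with underlying /z/ and a rule producing [d] in isolation would wrongly predict alternation here too.
The underlying segment must be /d/; voiced stops become fricatives between vowels, yielding [z] there.
From [rerud] the stem 'rope' is /rerud/; between vowels this yields [reruzɛ].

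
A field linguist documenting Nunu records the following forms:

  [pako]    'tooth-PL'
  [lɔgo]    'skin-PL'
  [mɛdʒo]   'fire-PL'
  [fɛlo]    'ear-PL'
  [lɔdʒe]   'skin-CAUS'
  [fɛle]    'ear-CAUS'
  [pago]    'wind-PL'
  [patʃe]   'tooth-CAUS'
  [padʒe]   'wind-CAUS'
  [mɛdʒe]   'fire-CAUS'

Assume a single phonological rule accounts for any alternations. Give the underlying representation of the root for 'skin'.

/lɔg/

The stem for 'skin' ends in [g] in [lɔgo] but [dʒ] in [lɔdʒe].
Compare 'fire', with invariant [dʒ] in [mɛdʒo] and [mɛdʒe]: an analysis with underlying /dʒ/ and a rule producing [g] before the PL suffix would wrongly predict alternation here too.
So /g/ is underlying, and a rule of palatalization before a front vowel — /k/ and /g/ become palato-alveolar [tʃ] and [dʒ] before a front vowel — gives [dʒ].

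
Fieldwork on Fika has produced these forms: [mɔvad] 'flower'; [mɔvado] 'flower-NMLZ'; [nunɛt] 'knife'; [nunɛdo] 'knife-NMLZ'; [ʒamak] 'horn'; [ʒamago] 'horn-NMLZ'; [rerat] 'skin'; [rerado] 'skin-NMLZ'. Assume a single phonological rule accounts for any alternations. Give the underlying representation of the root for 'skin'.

The root 'skin' surfaces as [rerat] and [rerado], with a stem-final [t] ~ [d] alternation.
The stem 'flower' ([mɔvad], [mɔvado]) shows [d] unchanged in both environments, so [d] cannot be basic with [t] derived in isolation.
So /t/ is underlying, and a rule of intervocalic voicing — voiceless stops become voiced between vowels — gives [d].
The underlying form of 'skin' is therefore /rerat/.

/rerat/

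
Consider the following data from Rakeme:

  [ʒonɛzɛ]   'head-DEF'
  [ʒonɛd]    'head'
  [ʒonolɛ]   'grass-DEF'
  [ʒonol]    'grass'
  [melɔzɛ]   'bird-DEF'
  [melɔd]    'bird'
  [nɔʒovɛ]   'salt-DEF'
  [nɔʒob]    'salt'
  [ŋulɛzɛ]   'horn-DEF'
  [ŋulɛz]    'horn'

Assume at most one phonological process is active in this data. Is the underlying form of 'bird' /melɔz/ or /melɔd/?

The root 'bird' surfaces as [melɔzɛ] and [melɔd], with a stem-final [z] ~ [d] alternation.
But 'horn' keeps [z] in both environments ([ŋulɛzɛ], [ŋulɛz]), so there is no rule changing /z/ to [d] in isolation.
The alternation reflects intervocalic spirantization: voiced stops become fricatives between vowels. /d/ is underlying.

/melɔd/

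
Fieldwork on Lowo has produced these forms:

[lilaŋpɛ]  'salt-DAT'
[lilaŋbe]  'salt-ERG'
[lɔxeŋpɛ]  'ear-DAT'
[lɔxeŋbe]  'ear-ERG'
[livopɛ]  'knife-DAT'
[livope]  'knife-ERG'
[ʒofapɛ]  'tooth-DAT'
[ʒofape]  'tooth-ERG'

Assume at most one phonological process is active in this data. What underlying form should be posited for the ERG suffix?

/-be/

The ERG morpheme has two allomorphs, [-be] and [-pe].
The DAT suffix, which begins with [p], is invariant after every stem; so [p] is not altered by any rule here.
So the underlying form is /-be/, and voiced stops become voiceless after a vowel.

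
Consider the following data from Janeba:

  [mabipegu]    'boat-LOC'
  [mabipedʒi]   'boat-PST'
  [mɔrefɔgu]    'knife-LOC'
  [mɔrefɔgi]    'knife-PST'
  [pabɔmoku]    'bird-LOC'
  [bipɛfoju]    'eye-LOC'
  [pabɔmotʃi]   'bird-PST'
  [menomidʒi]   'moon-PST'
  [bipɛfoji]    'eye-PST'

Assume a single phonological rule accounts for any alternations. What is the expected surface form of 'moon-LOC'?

[menomigu]

The stem for 'boat' ends in [dʒ] in [mabipedʒi] but [g] in [mabipegu].
But 'knife' keeps [g] in both environments ([mɔrefɔgi], [mɔrefɔgu]), so there is no rule changing /g/ to [dʒ] before the PST suffix.
Therefore /dʒ/ is basic and [g] is derived by depalatalization (palato-alveolar /tʃ/ and /dʒ/ become [k] and [g] when no front vowel follows).
From [menomidʒi] the stem 'moon' is /menomidʒ/; when no front vowel follows this yields [menomigu].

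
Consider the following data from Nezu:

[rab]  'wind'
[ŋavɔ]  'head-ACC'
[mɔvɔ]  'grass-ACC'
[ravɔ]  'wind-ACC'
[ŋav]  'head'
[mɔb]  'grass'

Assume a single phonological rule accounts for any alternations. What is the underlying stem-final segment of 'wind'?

'wind' shows [v] ~ [b] at the end of the stem ([ravɔ] vs [rab]).
Compare 'head', with invariant [v] in [ŋavɔ] and [ŋav]: an analysis with underlying /v/ and a rule producing [b] in isolation would wrongly predict alternation here too.
So /b/ is underlying, and a rule of intervocalic spirantization — voiced stops become fricatives between vowels — gives [v].

/b/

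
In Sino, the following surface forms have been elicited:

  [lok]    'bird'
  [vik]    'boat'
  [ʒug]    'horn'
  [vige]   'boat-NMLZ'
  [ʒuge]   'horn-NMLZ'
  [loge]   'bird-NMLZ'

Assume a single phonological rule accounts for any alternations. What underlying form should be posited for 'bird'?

The root 'bird' surfaces as [lok] and [loge], with a stem-final [k] ~ [g] alternation.
The stem 'horn' ([ʒug], [ʒuge]) shows [g] unchanged in both environments, so [g] cannot be basic with [k] derived in isolation.
Therefore /k/ is basic and [g] is derived by intervocalic voicing (voiceless stops become voiced between vowels).

/lok/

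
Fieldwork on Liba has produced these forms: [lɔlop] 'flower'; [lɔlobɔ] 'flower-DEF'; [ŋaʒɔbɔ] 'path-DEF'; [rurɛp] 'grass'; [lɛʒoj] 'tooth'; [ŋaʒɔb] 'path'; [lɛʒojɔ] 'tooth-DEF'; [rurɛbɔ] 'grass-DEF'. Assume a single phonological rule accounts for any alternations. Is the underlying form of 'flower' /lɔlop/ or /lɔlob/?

In [lɔlobɔ] and [lɔlop] the final segment of 'flower' alternates: [b] ~ [p].
Compare 'path', with invariant [b] in [ŋaʒɔbɔ] and [ŋaʒɔb]: an analysis with underlying /b/ and a rule producing [p] in isolation would wrongly predict alternation here too.
So /p/ is underlying, and a rule of intervocalic voicing — voiceless stops become voiced between vowels — gives [b].

/lɔlop/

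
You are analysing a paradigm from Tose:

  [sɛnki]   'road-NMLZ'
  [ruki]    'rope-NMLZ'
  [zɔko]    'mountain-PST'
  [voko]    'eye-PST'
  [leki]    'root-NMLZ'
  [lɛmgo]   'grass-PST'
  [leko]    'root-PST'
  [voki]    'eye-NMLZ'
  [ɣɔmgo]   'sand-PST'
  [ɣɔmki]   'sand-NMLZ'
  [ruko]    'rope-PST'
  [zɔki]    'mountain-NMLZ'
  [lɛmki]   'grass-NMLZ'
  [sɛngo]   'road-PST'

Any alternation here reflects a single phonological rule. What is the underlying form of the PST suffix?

The PST morpheme has two allomorphs, [-go] and [-ko].
The NMLZ suffix, which begins with [k], is invariant after every stem; so [k] is not altered by any rule here.
The PST suffix is therefore /-go/ underlyingly, with post-vocalic devoicing: voiced stops become voiceless after a vowel.

/-go/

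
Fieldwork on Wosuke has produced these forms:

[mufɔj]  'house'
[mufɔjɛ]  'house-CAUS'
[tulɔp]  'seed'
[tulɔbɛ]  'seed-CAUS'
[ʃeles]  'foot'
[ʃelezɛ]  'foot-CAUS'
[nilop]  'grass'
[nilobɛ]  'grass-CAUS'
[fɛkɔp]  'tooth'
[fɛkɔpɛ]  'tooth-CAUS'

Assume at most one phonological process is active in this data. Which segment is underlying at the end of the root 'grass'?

The root 'grass' surfaces as [nilop] and [nilobɛ], with a stem-final [p] ~ [b] alternation.
Compare 'tooth', with invariant [p] in [fɛkɔp] and [fɛkɔpɛ]: an analysis with underlying /p/ and a rule producing [b] before the CAUS suffix would wrongly predict alternation here too.
The alternation reflects word-final obstruent devoicing: voiced obstruents become voiceless word-finally. /b/ is underlying.

/b/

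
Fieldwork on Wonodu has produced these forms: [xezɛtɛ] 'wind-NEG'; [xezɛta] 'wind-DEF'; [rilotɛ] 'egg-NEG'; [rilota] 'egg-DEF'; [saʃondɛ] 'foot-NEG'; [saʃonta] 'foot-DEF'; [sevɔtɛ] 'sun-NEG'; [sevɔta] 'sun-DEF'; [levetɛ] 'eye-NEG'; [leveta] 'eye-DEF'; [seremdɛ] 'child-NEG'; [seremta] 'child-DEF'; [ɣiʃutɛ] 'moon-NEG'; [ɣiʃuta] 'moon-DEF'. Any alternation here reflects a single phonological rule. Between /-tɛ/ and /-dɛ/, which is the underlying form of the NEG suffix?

/-dɛ/

The NEG morpheme has two allomorphs, [-dɛ] and [-tɛ].
By contrast the DEF suffix keeps its initial [t] throughout — that segment must be underlying.
So the underlying form is /-dɛ/, and voiced stops become voiceless after a vowel.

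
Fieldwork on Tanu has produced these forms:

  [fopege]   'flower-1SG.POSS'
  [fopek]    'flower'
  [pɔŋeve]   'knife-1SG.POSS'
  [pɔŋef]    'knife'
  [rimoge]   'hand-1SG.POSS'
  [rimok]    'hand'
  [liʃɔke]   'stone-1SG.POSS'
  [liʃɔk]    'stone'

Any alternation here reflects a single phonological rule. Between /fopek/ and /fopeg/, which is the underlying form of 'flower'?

In [fopege] and [fopek] the final segment of 'flower' alternates: [g] ~ [k].
If /k/ were underlying and a rule turned it into [g] before the 1SG.POSS suffix, 'stone' would also alternate; but it has [k] in both [liʃɔke] and [liʃɔk].
Therefore /g/ is basic and [k] is derived by word-final obstruent devoicing (voiced obstruents become voiceless word-finally).

/fopeg/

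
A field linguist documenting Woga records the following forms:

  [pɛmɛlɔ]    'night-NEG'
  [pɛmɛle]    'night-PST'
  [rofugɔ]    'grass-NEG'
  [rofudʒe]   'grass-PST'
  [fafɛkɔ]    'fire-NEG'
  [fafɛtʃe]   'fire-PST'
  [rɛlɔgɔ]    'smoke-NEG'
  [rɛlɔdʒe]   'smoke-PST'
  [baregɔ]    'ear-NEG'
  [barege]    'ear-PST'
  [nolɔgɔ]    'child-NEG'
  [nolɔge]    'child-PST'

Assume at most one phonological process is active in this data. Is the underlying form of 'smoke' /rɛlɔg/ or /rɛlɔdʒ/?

'smoke' shows [g] ~ [dʒ] at the end of the stem ([rɛlɔgɔ] vs [rɛlɔdʒe]).
But 'child' keeps [g] in both environments ([nolɔgɔ], [nolɔge]), so there is no rule changing /g/ to [dʒ] before the PST suffix.
So /dʒ/ is underlying, and a rule of depalatalization — palato-alveolar /tʃ/ and /dʒ/ become [k] and [g] when no front vowel follows — gives [g].

/rɛlɔdʒ/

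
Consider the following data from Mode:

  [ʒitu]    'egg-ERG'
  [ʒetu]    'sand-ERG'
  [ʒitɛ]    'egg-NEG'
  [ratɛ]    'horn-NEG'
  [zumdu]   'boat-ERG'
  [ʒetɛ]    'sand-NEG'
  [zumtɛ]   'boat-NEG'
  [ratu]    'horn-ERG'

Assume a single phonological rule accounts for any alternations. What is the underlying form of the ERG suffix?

/-du/

The ERG morpheme has two allomorphs, [-du] and [-tu].
By contrast the NEG suffix keeps its initial [t] throughout — that segment must be underlying.
The ERG suffix is therefore /-du/ underlyingly, with post-vocalic devoicing: voiced stops become voiceless after a vowel.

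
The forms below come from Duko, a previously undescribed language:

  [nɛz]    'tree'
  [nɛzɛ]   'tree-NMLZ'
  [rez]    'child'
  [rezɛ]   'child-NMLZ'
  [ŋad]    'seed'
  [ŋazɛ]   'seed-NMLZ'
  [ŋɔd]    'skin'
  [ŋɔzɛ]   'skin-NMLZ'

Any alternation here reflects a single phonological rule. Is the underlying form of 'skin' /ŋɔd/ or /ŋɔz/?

/ŋɔd/

'skin' shows [d] ~ [z] at the end of the stem ([ŋɔd] vs [ŋɔzɛ]).
The stem 'child' ([rez], [rezɛ]) shows [z] unchanged in both environments, so [z] cannot be basic with [d] derived in isolation.
So /d/ is underlying, and a rule of intervocalic spirantization — voiced stops become fricatives between vowels — gives [z].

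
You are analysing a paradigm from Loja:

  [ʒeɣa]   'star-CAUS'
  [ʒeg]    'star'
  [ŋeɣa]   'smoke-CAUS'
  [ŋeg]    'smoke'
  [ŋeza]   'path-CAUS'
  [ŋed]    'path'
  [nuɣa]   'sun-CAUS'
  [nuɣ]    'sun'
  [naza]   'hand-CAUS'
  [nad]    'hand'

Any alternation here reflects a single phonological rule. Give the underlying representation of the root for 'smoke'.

/ŋeg/

The root 'smoke' surfaces as [ŋeɣa] and [ŋeg], with a stem-final [ɣ] ~ [g] alternation.
If /ɣ/ were underlying and a rule turned it into [g] in isolation, 'sun' would also alternate; but it has [ɣ] in both [nuɣa] and [nuɣ].
So /g/ is underlying, and a rule of intervocalic spirantization — voiced stops become fricatives between vowels — gives [ɣ].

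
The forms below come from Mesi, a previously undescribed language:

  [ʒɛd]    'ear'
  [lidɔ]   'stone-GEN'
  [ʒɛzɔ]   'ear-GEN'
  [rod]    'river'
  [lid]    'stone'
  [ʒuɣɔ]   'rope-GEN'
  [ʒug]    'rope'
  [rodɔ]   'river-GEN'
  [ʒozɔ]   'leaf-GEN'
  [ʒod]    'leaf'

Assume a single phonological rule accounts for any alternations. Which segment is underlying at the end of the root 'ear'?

/z/

The stem for 'ear' ends in [d] in [ʒɛd] but [z] in [ʒɛzɔ].
The stem 'stone' ([lid], [lidɔ]) shows [d] unchanged in both environments, so [d] cannot be basic with [z] derived before the GEN suffix.
So /z/ is underlying, and a rule of word-final hardening — voiced fricatives become stops word-finally — gives [d].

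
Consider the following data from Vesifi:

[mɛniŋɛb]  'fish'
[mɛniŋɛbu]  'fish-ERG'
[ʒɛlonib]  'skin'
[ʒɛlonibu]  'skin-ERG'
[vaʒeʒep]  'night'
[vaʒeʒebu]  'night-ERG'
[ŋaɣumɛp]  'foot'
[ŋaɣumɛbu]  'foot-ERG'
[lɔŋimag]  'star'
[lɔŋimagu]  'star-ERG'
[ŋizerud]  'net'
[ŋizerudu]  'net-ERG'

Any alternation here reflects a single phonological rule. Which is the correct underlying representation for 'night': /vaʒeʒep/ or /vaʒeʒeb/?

The stem for 'night' ends in [p] in [vaʒeʒep] but [b] in [vaʒeʒebu].
The stem 'fish' ([mɛniŋɛb], [mɛniŋɛbu]) shows [b] unchanged in both environments, so [b] cannot be basic with [p] derived in isolation.
The alternation reflects intervocalic voicing: voiceless stops become voiced between vowels. /p/ is underlying.

/vaʒeʒep/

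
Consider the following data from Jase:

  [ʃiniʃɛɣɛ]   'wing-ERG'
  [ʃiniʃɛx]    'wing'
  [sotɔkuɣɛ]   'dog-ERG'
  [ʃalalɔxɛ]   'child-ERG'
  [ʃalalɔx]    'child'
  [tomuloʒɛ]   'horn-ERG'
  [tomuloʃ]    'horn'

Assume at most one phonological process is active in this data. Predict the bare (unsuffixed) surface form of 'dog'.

[sotɔkux]

The root 'wing' surfaces as [ʃiniʃɛɣɛ] and [ʃiniʃɛx], with a stem-final [ɣ] ~ [x] alternation.
If /x/ were underlying and a rule turned it into [ɣ] before the ERG suffix, 'child' would also alternate; but it has [x] in both [ʃalalɔxɛ] and [ʃalalɔx].
The underlying segment must be /ɣ/; voiced obstruents become voiceless word-finally, yielding [x] there.
From [sotɔkuɣɛ] the stem 'dog' is /sotɔkuɣ/; word-finally this yields [sotɔkux].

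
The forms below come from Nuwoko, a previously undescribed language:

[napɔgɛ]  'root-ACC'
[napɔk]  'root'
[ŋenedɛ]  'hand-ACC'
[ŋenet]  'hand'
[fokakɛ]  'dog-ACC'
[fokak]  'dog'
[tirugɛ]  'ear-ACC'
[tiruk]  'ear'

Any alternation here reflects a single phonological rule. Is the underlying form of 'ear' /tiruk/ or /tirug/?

/tirug/

The stem for 'ear' ends in [g] in [tirugɛ] but [k] in [tiruk].
Compare 'dog', with invariant [k] in [fokakɛ] and [fokak]: an analysis with underlying /k/ and a rule producing [g] before the ACC suffix would wrongly predict alternation here too.
The underlying segment must be /g/; voiced obstruents become voiceless word-finally, yielding [k] there.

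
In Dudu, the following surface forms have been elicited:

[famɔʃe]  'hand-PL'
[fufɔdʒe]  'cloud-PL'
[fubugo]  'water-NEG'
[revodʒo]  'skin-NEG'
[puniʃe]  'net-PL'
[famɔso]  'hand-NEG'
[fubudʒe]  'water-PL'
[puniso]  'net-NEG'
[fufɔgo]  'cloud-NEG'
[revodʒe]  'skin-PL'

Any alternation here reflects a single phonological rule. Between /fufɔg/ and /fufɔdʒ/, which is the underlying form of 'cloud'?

/fufɔg/

In [fufɔdʒe] and [fufɔgo] the final segment of 'cloud' alternates: [dʒ] ~ [g].
If /dʒ/ were underlying and a rule turned it into [g] before the NEG suffix, 'skin' would also alternate; but it has [dʒ] in both [revodʒe] and [revodʒo].
Therefore /g/ is basic and [dʒ] is derived by palatalization before a front vowel (/g/ and /s/ become palato-alveolar [dʒ] and [ʃ] before a front vowel).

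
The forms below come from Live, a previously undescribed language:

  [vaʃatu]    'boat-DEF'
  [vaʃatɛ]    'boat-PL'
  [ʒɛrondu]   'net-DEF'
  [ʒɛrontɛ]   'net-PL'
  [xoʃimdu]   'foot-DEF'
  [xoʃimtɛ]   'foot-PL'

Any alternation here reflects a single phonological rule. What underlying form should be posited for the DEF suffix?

/-du/

The DEF morpheme has two allomorphs, [-du] and [-tu].
By contrast the PL suffix keeps its initial [t] throughout — that segment must be underlying.
So the underlying form is /-du/, and voiced stops become voiceless after a vowel.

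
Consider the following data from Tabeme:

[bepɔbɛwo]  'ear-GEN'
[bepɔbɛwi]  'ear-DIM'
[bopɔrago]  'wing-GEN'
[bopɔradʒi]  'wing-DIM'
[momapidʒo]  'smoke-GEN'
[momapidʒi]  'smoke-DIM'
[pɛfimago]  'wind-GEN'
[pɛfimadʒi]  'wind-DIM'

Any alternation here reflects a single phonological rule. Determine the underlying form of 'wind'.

/pɛfimag/

In [pɛfimago] and [pɛfimadʒi] the final segment of 'wind' alternates: [g] ~ [dʒ].
The stem 'smoke' ([momapidʒo], [momapidʒi]) shows [dʒ] unchanged in both environments, so [dʒ] cannot be basic with [g] derived before the GEN suffix.
The alternation reflects palatalization before a front vowel: /g/ becomes palato-alveolar [dʒ] before a front vowel. /g/ is underlying.
So 'wind' = /pɛfimag/.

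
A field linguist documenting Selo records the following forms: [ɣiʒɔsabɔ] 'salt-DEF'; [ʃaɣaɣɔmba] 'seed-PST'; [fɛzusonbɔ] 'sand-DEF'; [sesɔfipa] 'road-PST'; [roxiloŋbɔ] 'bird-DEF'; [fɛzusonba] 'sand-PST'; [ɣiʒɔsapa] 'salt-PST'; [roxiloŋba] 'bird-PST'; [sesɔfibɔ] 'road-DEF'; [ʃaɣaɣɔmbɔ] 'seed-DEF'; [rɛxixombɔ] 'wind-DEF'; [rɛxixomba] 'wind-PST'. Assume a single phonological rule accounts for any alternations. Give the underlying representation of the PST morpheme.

/-pa/

The PST morpheme has two allomorphs, [-ba] and [-pa].
By contrast the DEF suffix keeps its initial [b] throughout — that segment must be underlying.
So the underlying form is /-pa/, and voiceless stops become voiced after a nasal.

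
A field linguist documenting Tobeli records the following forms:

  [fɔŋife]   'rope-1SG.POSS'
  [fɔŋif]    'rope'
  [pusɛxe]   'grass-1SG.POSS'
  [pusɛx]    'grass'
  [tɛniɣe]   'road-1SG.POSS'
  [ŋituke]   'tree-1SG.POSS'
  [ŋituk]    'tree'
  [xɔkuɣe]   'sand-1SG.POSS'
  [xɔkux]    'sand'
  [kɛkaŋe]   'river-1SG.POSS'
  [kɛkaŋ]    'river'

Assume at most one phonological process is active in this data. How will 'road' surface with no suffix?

'sand' shows [ɣ] ~ [x] at the end of the stem ([xɔkuɣe] vs [xɔkux]).
But 'grass' keeps [x] in both environments ([pusɛxe], [pusɛx]), so there is no rule changing /x/ to [ɣ] before the 1SG.POSS suffix.
The underlying segment must be /ɣ/; voiced obstruents become voiceless word-finally, yielding [x] there.
From [tɛniɣe] the stem 'road' is /tɛniɣ/; word-finally this yields [tɛnix].

[tɛnix]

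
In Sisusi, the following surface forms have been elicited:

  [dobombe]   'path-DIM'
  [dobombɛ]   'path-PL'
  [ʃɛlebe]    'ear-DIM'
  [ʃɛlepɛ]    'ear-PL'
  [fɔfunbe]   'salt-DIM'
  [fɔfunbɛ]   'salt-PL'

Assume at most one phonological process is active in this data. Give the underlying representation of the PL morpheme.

The PL morpheme has two allomorphs, [-bɛ] and [-pɛ].
By contrast the DIM suffix keeps its initial [b] throughout — that segment must be underlying.
The PL suffix is therefore /-pɛ/ underlyingly, with post-nasal voicing: voiceless stops become voiced after a nasal.

/-pɛ/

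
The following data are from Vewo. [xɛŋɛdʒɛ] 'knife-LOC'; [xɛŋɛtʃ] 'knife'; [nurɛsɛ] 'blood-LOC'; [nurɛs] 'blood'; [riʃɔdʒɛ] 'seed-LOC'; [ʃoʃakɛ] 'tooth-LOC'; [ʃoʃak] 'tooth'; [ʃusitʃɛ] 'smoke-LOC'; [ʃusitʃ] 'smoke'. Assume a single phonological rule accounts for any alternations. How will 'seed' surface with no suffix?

[riʃɔtʃ]

'knife' shows [dʒ] ~ [tʃ] at the end of the stem ([xɛŋɛdʒɛ] vs [xɛŋɛtʃ]).
Compare 'smoke', with invariant [tʃ] in [ʃusitʃɛ] and [ʃusitʃ]: an analysis with underlying /tʃ/ and a rule producing [dʒ] before the LOC suffix would wrongly predict alternation here too.
The underlying segment must be /dʒ/; voiced obstruents become voiceless word-finally, yielding [tʃ] there.
The one attested form of 'seed', [riʃɔdʒɛ], shows underlying /riʃɔdʒ/. Applying the same rule word-finally gives [riʃɔtʃ].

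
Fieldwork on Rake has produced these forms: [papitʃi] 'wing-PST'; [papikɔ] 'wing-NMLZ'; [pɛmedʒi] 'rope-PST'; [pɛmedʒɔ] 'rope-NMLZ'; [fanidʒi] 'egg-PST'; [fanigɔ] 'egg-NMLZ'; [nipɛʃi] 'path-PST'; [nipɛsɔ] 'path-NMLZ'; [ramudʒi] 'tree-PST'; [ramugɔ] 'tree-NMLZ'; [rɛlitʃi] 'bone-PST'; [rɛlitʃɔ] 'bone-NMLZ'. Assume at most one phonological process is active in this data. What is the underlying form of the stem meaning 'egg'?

/fanig/

The stem for 'egg' ends in [dʒ] in [fanidʒi] but [g] in [fanigɔ].
Compare 'rope', with invariant [dʒ] in [pɛmedʒi] and [pɛmedʒɔ]: an analysis with underlying /dʒ/ and a rule producing [g] before the NMLZ suffix would wrongly predict alternation here too.
Therefore /g/ is basic and [dʒ] is derived by palatalization before a front vowel (/k/, /g/ and /s/ become palato-alveolar [tʃ], [dʒ] and [ʃ] before a front vowel).
The underlying form of 'egg' is therefore /fanig/.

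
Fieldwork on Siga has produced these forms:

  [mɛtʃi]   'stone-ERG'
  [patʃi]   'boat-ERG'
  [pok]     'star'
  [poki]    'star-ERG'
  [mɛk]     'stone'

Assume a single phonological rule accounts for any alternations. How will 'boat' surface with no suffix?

The root 'stone' surfaces as [mɛk] and [mɛtʃi], with a stem-final [k] ~ [tʃ] alternation.
If /k/ were underlying and a rule turned it into [tʃ] before the ERG suffix, 'star' would also alternate; but it has [k] in both [pok] and [poki].
So /tʃ/ is underlying, and a rule of depalatalization — palato-alveolar /tʃ/ becomes [k] when no front vowel follows — gives [k].
From [patʃi] the stem 'boat' is /patʃ/; when no front vowel follows this yields [pak].

[pak]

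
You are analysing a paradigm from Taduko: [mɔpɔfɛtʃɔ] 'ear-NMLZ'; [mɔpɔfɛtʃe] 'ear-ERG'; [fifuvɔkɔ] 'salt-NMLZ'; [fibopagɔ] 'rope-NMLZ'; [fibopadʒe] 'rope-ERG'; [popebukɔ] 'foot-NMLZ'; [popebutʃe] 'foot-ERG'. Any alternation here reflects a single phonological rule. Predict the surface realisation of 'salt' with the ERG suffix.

[fifuvɔtʃe]

In [popebukɔ] and [popebutʃe] the final segment of 'foot' alternates: [k] ~ [tʃ].
If /tʃ/ were underlying and a rule turned it into [k] before the NMLZ suffix, 'ear' would also alternate; but it has [tʃ] in both [mɔpɔfɛtʃɔ] and [mɔpɔfɛtʃe].
The underlying segment must be /k/; /k/ and /g/ become palato-alveolar [tʃ] and [dʒ] before a front vowel, yielding [tʃ] there.
The one attested form of 'salt', [fifuvɔkɔ], shows underlying /fifuvɔk/. Applying the same rule before a front vowel gives [fifuvɔtʃe].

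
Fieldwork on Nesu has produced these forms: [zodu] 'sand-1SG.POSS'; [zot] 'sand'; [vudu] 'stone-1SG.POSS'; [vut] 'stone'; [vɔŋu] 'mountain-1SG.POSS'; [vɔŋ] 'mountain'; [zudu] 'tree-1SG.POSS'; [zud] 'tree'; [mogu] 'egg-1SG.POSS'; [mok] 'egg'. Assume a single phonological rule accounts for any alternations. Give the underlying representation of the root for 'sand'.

/zot/

The stem for 'sand' ends in [d] in [zodu] but [t] in [zot].
The stem 'tree' ([zudu], [zud]) shows [d] unchanged in both environments, so [d] cannot be basic with [t] derived in isolation.
Therefore /t/ is basic and [d] is derived by intervocalic voicing (voiceless stops become voiced between vowels).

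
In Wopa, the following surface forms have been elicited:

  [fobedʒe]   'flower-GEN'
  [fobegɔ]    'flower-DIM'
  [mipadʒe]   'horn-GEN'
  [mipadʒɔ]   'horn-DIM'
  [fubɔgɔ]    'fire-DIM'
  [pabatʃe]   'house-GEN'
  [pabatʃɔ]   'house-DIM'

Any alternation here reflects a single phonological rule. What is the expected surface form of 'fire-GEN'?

In [fobedʒe] and [fobegɔ] the final segment of 'flower' alternates: [dʒ] ~ [g].
Compare 'horn', with invariant [dʒ] in [mipadʒe] and [mipadʒɔ]: an analysis with underlying /dʒ/ and a rule producing [g] before the DIM suffix would wrongly predict alternation here too.
So /g/ is underlying, and a rule of palatalization before a front vowel — /g/ becomes palato-alveolar [dʒ] before a front vowel — gives [dʒ].
From [fubɔgɔ] the stem 'fire' is /fubɔg/; before a front vowel this yields [fubɔdʒe].

[fubɔdʒe]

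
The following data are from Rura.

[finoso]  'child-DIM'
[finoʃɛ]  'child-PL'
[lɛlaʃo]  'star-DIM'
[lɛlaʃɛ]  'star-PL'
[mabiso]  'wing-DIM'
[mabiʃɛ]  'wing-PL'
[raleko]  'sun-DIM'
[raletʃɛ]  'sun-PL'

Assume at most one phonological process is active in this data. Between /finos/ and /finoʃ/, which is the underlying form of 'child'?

'child' shows [s] ~ [ʃ] at the end of the stem ([finoso] vs [finoʃɛ]).
Compare 'star', with invariant [ʃ] in [lɛlaʃo] and [lɛlaʃɛ]: an analysis with underlying /ʃ/ and a rule producing [s] before the DIM suffix would wrongly predict alternation here too.
So /s/ is underlying, and a rule of palatalization before a front vowel — /k/ and /s/ become palato-alveolar [tʃ] and [ʃ] before a front vowel — gives [ʃ].

/finos/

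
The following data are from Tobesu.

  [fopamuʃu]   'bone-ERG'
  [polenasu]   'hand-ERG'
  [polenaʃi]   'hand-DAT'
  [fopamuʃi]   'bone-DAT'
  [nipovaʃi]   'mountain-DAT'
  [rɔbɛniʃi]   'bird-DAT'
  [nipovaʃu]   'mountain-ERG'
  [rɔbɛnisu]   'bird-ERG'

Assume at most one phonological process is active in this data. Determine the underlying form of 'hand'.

The stem for 'hand' ends in [ʃ] in [polenaʃi] but [s] in [polenasu].
If /ʃ/ were underlying and a rule turned it into [s] before the ERG suffix, 'bone' would also alternate; but it has [ʃ] in both [fopamuʃi] and [fopamuʃu].
The underlying segment must be /s/; /s/ becomes palato-alveolar [ʃ] before a front vowel, yielding [ʃ] there.
The underlying form of 'hand' is therefore /polenas/.

/polenas/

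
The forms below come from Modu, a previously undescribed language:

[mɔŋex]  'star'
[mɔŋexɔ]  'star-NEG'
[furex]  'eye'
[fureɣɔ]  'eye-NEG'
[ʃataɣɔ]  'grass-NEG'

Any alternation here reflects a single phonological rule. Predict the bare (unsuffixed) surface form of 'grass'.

[ʃatax]

The stem for 'eye' ends in [x] in [furex] but [ɣ] in [fureɣɔ].
Compare 'star', with invariant [x] in [mɔŋex] and [mɔŋexɔ]: an analysis with underlying /x/ and a rule producing [ɣ] before the NEG suffix would wrongly predict alternation here too.
The underlying segment must be /ɣ/; voiced obstruents become voiceless word-finally, yielding [x] there.
The one attested form of 'grass', [ʃataɣɔ], shows underlying /ʃataɣ/. Applying the same rule word-finally gives [ʃatax].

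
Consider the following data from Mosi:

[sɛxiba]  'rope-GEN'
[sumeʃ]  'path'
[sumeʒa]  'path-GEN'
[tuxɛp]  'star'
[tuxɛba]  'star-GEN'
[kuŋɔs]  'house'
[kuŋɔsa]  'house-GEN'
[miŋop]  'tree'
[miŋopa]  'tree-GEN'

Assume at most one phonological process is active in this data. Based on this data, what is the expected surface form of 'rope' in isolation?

'star' shows [p] ~ [b] at the end of the stem ([tuxɛp] vs [tuxɛba]).
The stem 'tree' ([miŋop], [miŋopa]) shows [p] unchanged in both environments, so [p] cannot be basic with [b] derived before the GEN suffix.
So /b/ is underlying, and a rule of word-final obstruent devoicing — voiced obstruents become voiceless word-finally — gives [p].
The one attested form of 'rope', [sɛxiba], shows underlying /sɛxib/. Applying the same rule word-finally gives [sɛxip].

[sɛxip]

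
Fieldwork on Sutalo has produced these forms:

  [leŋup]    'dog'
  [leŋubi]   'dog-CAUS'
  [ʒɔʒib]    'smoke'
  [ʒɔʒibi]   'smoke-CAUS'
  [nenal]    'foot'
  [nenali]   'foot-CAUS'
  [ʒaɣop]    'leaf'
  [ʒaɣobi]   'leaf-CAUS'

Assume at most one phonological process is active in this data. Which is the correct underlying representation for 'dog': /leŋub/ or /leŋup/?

/leŋup/

In [leŋup] and [leŋubi] the final segment of 'dog' alternates: [p] ~ [b].
If /b/ were underlying and a rule turned it into [p] in isolation, 'smoke' would also alternate; but it has [b] in both [ʒɔʒib] and [ʒɔʒibi].
Therefore /p/ is basic and [b] is derived by intervocalic voicing (voiceless stops become voiced between vowels).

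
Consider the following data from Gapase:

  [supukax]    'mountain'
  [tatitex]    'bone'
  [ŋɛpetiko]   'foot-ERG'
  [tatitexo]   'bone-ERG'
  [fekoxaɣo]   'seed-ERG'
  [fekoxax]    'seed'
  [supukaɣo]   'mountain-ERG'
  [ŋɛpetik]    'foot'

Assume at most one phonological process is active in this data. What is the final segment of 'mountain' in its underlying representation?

/ɣ/

In [supukaɣo] and [supukax] the final segment of 'mountain' alternates: [ɣ] ~ [x].
Compare 'bone', with invariant [x] in [tatitexo] and [tatitex]: an analysis with underlying /x/ and a rule producing [ɣ] before the ERG suffix would wrongly predict alternation here too.
Therefore /ɣ/ is basic and [x] is derived by word-final obstruent devoicing (voiced obstruents become voiceless word-finally).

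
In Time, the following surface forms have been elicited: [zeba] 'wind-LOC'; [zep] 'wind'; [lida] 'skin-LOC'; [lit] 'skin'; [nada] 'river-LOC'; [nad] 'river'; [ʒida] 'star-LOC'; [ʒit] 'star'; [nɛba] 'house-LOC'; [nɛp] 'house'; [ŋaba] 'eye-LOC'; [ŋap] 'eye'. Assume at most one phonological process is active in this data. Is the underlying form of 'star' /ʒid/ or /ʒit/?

/ʒit/

In [ʒida] and [ʒit] the final segment of 'star' alternates: [d] ~ [t].
If /d/ were underlying and a rule turned it into [t] in isolation, 'river' would also alternate; but it has [d] in both [nada] and [nad].
Therefore /t/ is basic and [d] is derived by intervocalic voicing (voiceless stops become voiced between vowels).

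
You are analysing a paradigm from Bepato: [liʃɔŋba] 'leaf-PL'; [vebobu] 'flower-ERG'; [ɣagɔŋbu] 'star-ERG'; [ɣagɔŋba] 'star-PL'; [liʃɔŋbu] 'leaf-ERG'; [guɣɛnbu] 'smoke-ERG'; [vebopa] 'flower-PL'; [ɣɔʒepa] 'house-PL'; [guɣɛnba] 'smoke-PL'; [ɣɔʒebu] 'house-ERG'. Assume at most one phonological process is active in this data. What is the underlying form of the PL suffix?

/-pa/

The PL suffix surfaces as [-ba] and [-pa], depending on the final segment of the stem.
The ERG suffix, which begins with [b], is invariant after every stem; so [b] is not altered by any rule here.
The PL suffix is therefore /-pa/ underlyingly, with post-nasal voicing: voiceless stops become voiced after a nasal.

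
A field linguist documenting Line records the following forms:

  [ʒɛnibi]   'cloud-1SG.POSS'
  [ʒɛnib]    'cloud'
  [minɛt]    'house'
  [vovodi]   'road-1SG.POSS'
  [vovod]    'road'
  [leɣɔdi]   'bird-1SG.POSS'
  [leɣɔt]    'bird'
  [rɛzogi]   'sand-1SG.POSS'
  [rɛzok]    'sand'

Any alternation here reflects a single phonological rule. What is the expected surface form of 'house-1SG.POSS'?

[minɛdi]

The stem for 'bird' ends in [d] in [leɣɔdi] but [t] in [leɣɔt].
Compare 'road', with invariant [d] in [vovodi] and [vovod]: an analysis with underlying /d/ and a rule producing [t] in isolation would wrongly predict alternation here too.
The underlying segment must be /t/; voiceless stops become voiced between vowels, yielding [d] there.
From [minɛt] the stem 'house' is /minɛt/; between vowels this yields [minɛdi].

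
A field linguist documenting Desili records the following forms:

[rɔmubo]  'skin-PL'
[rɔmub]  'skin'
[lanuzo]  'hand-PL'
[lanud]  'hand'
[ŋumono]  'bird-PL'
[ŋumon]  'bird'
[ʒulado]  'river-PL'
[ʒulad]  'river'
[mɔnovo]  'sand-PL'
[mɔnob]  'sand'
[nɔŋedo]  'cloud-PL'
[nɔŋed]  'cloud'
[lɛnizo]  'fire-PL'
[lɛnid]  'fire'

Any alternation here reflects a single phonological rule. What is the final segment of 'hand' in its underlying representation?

/z/

'hand' shows [z] ~ [d] at the end of the stem ([lanuzo] vs [lanud]).
If /d/ were underlying and a rule turned it into [z] before the PL suffix, 'cloud' would also alternate; but it has [d] in both [nɔŋedo] and [nɔŋed].
The underlying segment must be /z/; voiced fricatives become stops word-finally, yielding [d] there.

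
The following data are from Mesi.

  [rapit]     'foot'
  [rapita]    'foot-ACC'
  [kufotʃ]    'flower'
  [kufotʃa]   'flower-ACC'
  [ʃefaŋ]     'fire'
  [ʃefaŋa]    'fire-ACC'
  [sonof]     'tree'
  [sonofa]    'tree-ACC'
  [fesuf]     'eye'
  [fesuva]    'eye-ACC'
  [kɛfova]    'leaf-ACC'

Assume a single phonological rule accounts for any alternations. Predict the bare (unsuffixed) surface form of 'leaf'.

'eye' shows [f] ~ [v] at the end of the stem ([fesuf] vs [fesuva]).
The stem 'tree' ([sonof], [sonofa]) shows [f] unchanged in both environments, so [f] cannot be basic with [v] derived before the ACC suffix.
The alternation reflects word-final obstruent devoicing: voiced obstruents become voiceless word-finally. /v/ is underlying.
The one attested form of 'leaf', [kɛfova], shows underlying /kɛfov/. Applying the same rule word-finally gives [kɛfof].

[kɛfof]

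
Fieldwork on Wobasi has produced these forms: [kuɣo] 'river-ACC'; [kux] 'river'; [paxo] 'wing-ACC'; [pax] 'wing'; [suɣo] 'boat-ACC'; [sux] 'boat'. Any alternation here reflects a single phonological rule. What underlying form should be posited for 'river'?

'river' shows [ɣ] ~ [x] at the end of the stem ([kuɣo] vs [kux]).
Compare 'wing', with invariant [x] in [paxo] and [pax]: an analysis with underlying /x/ and a rule producing [ɣ] before the ACC suffix would wrongly predict alternation here too.
The alternation reflects word-final obstruent devoicing: voiced obstruents become voiceless word-finally. /ɣ/ is underlying.

/kuɣ/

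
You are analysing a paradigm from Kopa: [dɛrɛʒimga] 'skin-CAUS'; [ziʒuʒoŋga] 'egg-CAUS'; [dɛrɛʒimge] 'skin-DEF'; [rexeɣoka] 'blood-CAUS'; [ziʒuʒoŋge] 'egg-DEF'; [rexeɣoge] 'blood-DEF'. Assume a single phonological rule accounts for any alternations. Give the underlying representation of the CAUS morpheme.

The CAUS morpheme has two allomorphs, [-ga] and [-ka].
By contrast the DEF suffix keeps its initial [g] throughout — that segment must be underlying.
The CAUS suffix is therefore /-ka/ underlyingly, with post-nasal voicing: voiceless stops become voiced after a nasal.

/-ka/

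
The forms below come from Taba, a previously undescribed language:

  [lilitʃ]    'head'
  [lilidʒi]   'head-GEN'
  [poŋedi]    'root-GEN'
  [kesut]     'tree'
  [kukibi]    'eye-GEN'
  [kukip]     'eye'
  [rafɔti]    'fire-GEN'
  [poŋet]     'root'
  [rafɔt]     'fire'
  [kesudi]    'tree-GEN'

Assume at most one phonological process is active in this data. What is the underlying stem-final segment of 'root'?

The root 'root' surfaces as [poŋet] and [poŋedi], with a stem-final [t] ~ [d] alternation.
The stem 'fire' ([rafɔt], [rafɔti]) shows [t] unchanged in both environments, so [t] cannot be basic with [d] derived before the GEN suffix.
The underlying segment must be /d/; voiced obstruents become voiceless word-finally, yielding [t] there.

/d/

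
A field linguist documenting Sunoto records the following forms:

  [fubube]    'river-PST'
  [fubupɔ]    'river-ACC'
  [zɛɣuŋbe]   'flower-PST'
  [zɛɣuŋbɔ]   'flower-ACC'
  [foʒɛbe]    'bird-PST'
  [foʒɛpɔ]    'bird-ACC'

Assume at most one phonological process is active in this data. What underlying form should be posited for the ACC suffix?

The ACC suffix surfaces as [-bɔ] and [-pɔ], depending on the final segment of the stem.
By contrast the PST suffix keeps its initial [b] throughout — that segment must be underlying.
The ACC suffix is therefore /-pɔ/ underlyingly, with post-nasal voicing: voiceless stops become voiced after a nasal.

/-pɔ/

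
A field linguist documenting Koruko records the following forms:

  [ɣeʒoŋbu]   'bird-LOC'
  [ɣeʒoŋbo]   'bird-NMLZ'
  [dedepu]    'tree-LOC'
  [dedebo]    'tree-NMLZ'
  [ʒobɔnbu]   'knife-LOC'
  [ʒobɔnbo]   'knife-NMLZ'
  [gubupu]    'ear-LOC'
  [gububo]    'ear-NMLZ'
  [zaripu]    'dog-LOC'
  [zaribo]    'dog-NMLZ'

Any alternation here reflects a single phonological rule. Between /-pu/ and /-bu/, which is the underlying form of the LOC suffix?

The LOC morpheme has two allomorphs, [-bu] and [-pu].
The NMLZ suffix, which begins with [b], is invariant after every stem; so [b] is not altered by any rule here.
So the underlying form is /-pu/, and voiceless stops become voiced after a nasal.

/-pu/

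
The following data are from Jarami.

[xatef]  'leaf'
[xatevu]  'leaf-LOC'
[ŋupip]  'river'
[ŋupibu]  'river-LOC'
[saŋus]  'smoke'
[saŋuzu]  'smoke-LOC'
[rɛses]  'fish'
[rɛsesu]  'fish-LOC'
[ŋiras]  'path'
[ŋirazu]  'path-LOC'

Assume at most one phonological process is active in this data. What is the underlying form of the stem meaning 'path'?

'path' shows [s] ~ [z] at the end of the stem ([ŋiras] vs [ŋirazu]).
But 'fish' keeps [s] in both environments ([rɛses], [rɛsesu]), so there is no rule changing /s/ to [z] before the LOC suffix.
Therefore /z/ is basic and [s] is derived by word-final obstruent devoicing (voiced obstruents become voiceless word-finally).
Hence 'path' is /ŋiraz/ underlyingly.

/ŋiraz/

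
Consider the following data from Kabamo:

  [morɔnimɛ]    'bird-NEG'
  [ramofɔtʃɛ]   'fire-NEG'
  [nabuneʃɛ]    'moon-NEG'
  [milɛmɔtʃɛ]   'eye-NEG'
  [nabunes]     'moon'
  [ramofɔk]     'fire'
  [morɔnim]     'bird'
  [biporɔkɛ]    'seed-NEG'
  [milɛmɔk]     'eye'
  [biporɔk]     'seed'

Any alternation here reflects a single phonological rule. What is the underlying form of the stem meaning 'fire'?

/ramofɔtʃ/

'fire' shows [tʃ] ~ [k] at the end of the stem ([ramofɔtʃɛ] vs [ramofɔk]).
The stem 'seed' ([biporɔkɛ], [biporɔk]) shows [k] unchanged in both environments, so [k] cannot be basic with [tʃ] derived before the NEG suffix.
So /tʃ/ is underlying, and a rule of depalatalization — palato-alveolar /tʃ/ and /ʃ/ become [k] and [s] when no front vowel follows — gives [k].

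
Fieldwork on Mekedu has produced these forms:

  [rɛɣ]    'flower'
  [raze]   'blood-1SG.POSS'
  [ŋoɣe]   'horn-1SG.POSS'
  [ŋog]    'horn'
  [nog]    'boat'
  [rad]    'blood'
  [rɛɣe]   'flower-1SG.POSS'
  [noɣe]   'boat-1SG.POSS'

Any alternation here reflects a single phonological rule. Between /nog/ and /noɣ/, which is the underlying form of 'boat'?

The stem for 'boat' ends in [g] in [nog] but [ɣ] in [noɣe].
If /ɣ/ were underlying and a rule turned it into [g] in isolation, 'flower' would also alternate; but it has [ɣ] in both [rɛɣ] and [rɛɣe].
The alternation reflects intervocalic spirantization: voiced stops become fricatives between vowels. /g/ is underlying.

/nog/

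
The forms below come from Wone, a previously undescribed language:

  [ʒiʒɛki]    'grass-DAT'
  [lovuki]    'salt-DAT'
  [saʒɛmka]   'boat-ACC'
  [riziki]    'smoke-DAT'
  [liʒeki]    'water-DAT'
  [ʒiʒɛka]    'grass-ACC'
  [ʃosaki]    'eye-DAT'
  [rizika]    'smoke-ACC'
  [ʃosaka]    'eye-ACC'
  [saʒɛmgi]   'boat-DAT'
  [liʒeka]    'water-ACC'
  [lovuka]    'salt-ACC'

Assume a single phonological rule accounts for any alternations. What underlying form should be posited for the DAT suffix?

/-gi/

The DAT morpheme has two allomorphs, [-gi] and [-ki].
The ACC suffix, which begins with [k], is invariant after every stem; so [k] is not altered by any rule here.
The DAT suffix is therefore /-gi/ underlyingly, with post-vocalic devoicing: voiced stops become voiceless after a vowel.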